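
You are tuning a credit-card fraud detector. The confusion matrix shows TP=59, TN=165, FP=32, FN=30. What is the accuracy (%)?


Accuracy = (TP+TN)/(TP+TN+FP+FN)
= (59+165)/(286)
= 224/286 = 78.32%

78.32%


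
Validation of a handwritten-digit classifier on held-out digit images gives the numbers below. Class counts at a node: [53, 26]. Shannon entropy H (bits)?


Probabilities: [53/79, 26/79] ≈ [0.6709, 0.3291]
H = -((53/79)·log₂(53/79) + (26/79)·log₂(26/79))
  = 0.914 bits

0.914 bits


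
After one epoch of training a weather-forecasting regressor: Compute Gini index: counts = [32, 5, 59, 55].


Probabilities: [32/151, 5/151, 59/151, 55/151] ≈ [0.2119, 0.0331, 0.3907, 0.3642]
Σpᵢ² = (1024 + 25 + 3481 + 3025)/151² = 7555/22801
Gini = 1 - Σpᵢ² = 1 - 7555/22801 = 0.6687

0.6687


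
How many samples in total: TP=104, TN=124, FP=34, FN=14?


Total = TP + TN + FP + FN
= 104 + 124 + 34 + 14
= 276
(Predicted positive: 138, predicted negative: 138)

276


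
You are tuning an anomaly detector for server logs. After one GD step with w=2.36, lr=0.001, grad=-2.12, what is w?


w_new = w - α·∇
= 2.36 - 0.001·-2.12
= 2.36 + 0.00212
= 2.36212

2.36212


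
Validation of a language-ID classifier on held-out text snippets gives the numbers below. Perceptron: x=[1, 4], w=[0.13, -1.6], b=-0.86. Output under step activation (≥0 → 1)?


z = (1)·(0.13) + (4)·(-1.6) - 0.86
  = -7.13
step(z) = 0 (z<0)

0


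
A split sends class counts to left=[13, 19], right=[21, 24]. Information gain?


Parent = [34, 43], H_parent = 0.9901
H_left = 0.9745 (n=32), H_right = 0.9968 (n=45)
H_children = (32/77)·0.9745 + (45/77)·0.9968 = 0.9875
IG = 0.9901 - 0.9875 = 0.0026

0.0026


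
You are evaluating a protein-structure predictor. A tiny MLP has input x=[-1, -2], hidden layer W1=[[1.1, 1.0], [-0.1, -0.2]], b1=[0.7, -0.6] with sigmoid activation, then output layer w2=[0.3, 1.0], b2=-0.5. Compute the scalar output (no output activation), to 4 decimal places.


z1[0] = (1.1)·(-1) + (1.0)·(-2) + 0.7 = -2.4
z1[1] = (-0.1)·(-1) + (-0.2)·(-2) - 0.6 = -0.1
h = sigmoid(z1) = [0.0832, 0.475]
output = (0.3)·(0.0832) + (1.0)·(0.475) - 0.5 = 0.0

0.0


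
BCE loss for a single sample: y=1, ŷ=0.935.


BCE = -[y·ln(p) + (1-y)·ln(1-p)]
= -1·ln(0.935) - 0
= -ln(0.935) = 0.0672

0.0672


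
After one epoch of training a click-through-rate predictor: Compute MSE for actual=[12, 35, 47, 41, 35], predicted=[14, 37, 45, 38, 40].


Squared errors: (12-14)²=4, (35-37)²=4, (47-45)²=4, (41-38)²=9, (35-40)²=25
Sum = 46
MSE = 46/5 = 46/5

46/5


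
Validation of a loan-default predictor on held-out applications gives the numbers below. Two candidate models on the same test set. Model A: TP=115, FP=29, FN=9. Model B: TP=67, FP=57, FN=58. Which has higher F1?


Model A: P=115/144=0.7986, R=115/124=0.9274, F1=2PR/(P+R)=2TP/(2TP+FP+FN)=230/268=0.8582
Model B: P=67/124=0.5403, R=67/125=0.536, F1=2PR/(P+R)=2TP/(2TP+FP+FN)=134/249=0.5382
0.8582 > 0.5382 → Model A

Model A


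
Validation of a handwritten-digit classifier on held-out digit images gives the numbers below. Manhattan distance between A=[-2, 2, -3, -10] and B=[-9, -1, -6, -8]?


d = |-2+ 9| + |2+ 1| + |-3+ 6| + |-10+ 8|
  = 7 + 3 + 3 + 2
  = 15

15


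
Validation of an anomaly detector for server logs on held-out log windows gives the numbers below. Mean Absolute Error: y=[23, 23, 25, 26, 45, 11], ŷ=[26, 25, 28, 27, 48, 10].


Absolute errors: |23-26|=3, |23-25|=2, |25-28|=3, |26-27|=1, |45-48|=3, |11-10|=1
Sum = 13
MAE = 13/6 = 13/6

13/6


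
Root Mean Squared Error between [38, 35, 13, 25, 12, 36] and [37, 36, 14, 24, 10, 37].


MSE = 9/6 = 1.5
RMSE = √(9/6) = 1.2247

1.2247


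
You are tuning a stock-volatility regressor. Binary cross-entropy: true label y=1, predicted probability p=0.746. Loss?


BCE = -[y·ln(p) + (1-y)·ln(1-p)]
= -1·ln(0.746) - 0
= -ln(0.746) = 0.293

0.293


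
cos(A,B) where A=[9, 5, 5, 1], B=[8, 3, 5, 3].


A·B = 9·8 + 5·3 + 5·5 + 1·3 = 115
‖A‖ = √132 = 11.4891, ‖B‖ = √107 = 10.3441
cos = 115/(√132·√107) = 115/√14124 = 0.9677

0.9677


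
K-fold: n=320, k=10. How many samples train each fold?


Fold size = 320/10 = 32
Training per fold = 320 - 32 = 288

288


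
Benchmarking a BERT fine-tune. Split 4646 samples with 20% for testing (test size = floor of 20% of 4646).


Test = ⌊4646·20/100⌋ = 929
Train = 4646 - 929 = 3717

Train: 3717, Test: 929


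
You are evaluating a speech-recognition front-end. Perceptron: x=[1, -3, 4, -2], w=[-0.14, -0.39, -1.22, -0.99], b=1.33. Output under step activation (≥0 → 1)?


z = (1)·(-0.14) + (-3)·(-0.39) + (4)·(-1.22) + (-2)·(-0.99) + 1.33
  = -0.54
step(z) = 0 (z<0)

0


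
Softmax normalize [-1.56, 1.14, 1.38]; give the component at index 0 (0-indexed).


Exponentials: e^-1.56=0.2101, e^1.14=3.1268, e^1.38=3.9749
Sum = 7.3118
Softmax = [0.0287, 0.4276, 0.5436]
p[0] = 0.2101/7.3118 = 0.0287

0.0287


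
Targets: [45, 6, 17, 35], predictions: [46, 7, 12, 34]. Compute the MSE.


Squared errors: (45-46)²=1, (6-7)²=1, (17-12)²=25, (35-34)²=1
Sum = 28
MSE = 28/4 = 7

7


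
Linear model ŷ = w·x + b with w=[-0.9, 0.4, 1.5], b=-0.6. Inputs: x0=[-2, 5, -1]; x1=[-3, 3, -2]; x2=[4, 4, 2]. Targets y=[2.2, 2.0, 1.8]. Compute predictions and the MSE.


ŷ0 = (-0.9)·(-2) + (0.4)·(5) + (1.5)·(-1) - 0.6 = 1.7
ŷ1 = (-0.9)·(-3) + (0.4)·(3) + (1.5)·(-2) - 0.6 = 0.3
ŷ2 = (-0.9)·(4) + (0.4)·(4) + (1.5)·(2) - 0.6 = 0.4
errors² = [0.25, 2.89, 1.96]
MSE = 5.1000/3 = 1.7

1.7


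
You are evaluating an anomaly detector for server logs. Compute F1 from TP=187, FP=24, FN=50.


Precision = 187/211 = 0.8863
Recall = 187/237 = 0.789
F1 = 2·P·R/(P+R) = 2·TP/(2·TP+FP+FN) = 374/(374+24+50) = 374/448 = 0.8348

0.8348


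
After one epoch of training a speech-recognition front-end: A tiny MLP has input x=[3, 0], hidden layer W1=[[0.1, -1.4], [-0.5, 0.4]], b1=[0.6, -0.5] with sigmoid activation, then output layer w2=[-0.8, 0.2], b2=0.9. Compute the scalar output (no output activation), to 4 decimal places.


z1[0] = (0.1)·(3) + (-1.4)·(0) + 0.6 = 0.9
z1[1] = (-0.5)·(3) + (0.4)·(0) - 0.5 = -2.0
h = sigmoid(z1) = [0.7109, 0.1192]
output = (-0.8)·(0.7109) + (0.2)·(0.1192) + 0.9 = 0.3551

0.3551


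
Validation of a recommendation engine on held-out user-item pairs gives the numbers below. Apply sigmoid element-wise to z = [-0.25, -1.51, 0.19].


σ(-0.25) = 1/(1+e^0.25) = 0.4378
σ(-1.51) = 1/(1+e^1.51) = 0.1809
σ(0.19) = 1/(1+e^-0.19) = 0.5474
result = [0.4378, 0.1809, 0.5474]

[0.4378, 0.1809, 0.5474]


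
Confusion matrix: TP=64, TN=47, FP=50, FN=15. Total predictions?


Total = TP + TN + FP + FN
= 64 + 47 + 50 + 15
= 176
(Predicted positive: 114, predicted negative: 62)

176


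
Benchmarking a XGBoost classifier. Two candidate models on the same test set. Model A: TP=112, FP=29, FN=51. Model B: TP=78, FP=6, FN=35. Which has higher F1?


Model A: P=112/141=0.7943, R=112/163=0.6871, F1=2PR/(P+R)=2TP/(2TP+FP+FN)=224/304=0.7368
Model B: P=78/84=0.9286, R=78/113=0.6903, F1=2PR/(P+R)=2TP/(2TP+FP+FN)=156/197=0.7919
0.7368 < 0.7919 → Model B

Model B


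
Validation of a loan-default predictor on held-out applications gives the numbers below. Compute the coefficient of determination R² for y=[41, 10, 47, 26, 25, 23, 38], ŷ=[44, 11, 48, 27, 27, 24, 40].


ȳ = 30
SS_res = Σ(y-ŷ)² = 21
SS_tot = Σ(y-ȳ)² = 964
R² = 1 - SS_res/SS_tot = 1 - 0.0218 = 0.9782

0.9782


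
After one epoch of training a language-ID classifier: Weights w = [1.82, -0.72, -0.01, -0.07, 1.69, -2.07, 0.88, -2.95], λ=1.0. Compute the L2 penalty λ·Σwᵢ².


‖w‖₂² = (1.82)² + (-0.72)² + (-0.01)² + (-0.07)² + (1.69)² + (-2.07)² + (0.88)² + (-2.95)²
     = 3.3124 + 0.5184 + 0.0001 + 0.0049 + 2.8561 + 4.2849 + 0.7744 + 8.7025
     = 20.4537
λ·‖w‖₂² = 1.0·20.4537 = 20.4537

20.4537


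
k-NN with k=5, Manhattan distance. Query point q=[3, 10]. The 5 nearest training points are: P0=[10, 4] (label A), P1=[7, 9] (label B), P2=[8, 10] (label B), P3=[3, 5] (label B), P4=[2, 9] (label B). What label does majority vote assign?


d(q,P0) = 13  (label A)
d(q,P1) = 5  (label B)
d(q,P2) = 5  (label B)
d(q,P3) = 5  (label B)
d(q,P4) = 2  (label B)
Votes: A=1, B=4
Majority → B

B


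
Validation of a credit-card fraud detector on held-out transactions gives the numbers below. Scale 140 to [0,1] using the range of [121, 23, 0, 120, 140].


min=0, max=140
(140-0)/(140-0) = 140/140 = 1.0

1.0


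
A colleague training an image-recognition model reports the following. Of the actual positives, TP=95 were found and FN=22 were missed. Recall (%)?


Recall = TP/(TP+FN)
= 95/(95+22)
= 95/117 = 81.2%

81.2%


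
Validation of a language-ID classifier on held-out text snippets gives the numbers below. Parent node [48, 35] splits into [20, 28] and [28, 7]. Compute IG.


Parent = [48, 35], H_parent = 0.9822
H_left = 0.9799 (n=48), H_right = 0.7219 (n=35)
H_children = (48/83)·0.9799 + (35/83)·0.7219 = 0.8711
IG = 0.9822 - 0.8711 = 0.1111

0.1111


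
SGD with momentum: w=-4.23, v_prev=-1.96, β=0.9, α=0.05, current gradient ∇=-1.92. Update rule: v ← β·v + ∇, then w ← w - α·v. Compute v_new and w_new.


v_new = 0.9·-1.96 - 1.92 = -1.764 - 1.92 = -3.684
w_new = -4.23 - 0.05·-3.684 = -4.23 + 0.1842 = -4.0458

v_new=-3.684, w_new=-4.0458


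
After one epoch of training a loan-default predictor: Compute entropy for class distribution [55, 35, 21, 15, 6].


Probabilities: [55/132, 35/132, 21/132, 15/132, 6/132] ≈ [0.4167, 0.2652, 0.1591, 0.1136, 0.0455]
H = -((55/132)·log₂(55/132) + (35/132)·log₂(35/132) + (21/132)·log₂(21/132) + (15/132)·log₂(15/132) + (6/132)·log₂(6/132))
  = 2.0152 bits

2.0152 bits


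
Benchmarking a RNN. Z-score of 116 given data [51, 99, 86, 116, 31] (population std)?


μ = 76.6, σ = 31.232
z = (116 - 76.6)/31.232 = 1.2615

1.2615


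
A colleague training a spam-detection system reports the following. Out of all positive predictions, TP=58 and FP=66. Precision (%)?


Precision = TP/(TP+FP)
= 58/(58+66)
= 58/124 = 46.77%

46.77%


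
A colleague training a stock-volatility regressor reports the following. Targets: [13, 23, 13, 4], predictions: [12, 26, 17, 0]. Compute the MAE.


Absolute errors: |13-12|=1, |23-26|=3, |13-17|=4, |4-0|=4
Sum = 12
MAE = 12/4 = 3

3


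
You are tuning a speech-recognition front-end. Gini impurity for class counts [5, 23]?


Probabilities: [5/28, 23/28] ≈ [0.1786, 0.8214]
Σpᵢ² = (25 + 529)/28² = 554/784
Gini = 1 - Σpᵢ² = 1 - 554/784 = 0.2934

0.2934


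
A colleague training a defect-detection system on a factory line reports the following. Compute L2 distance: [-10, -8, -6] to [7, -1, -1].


d = √((-10-7)² + (-8+ 1)² + (-6+ 1)²)
  = √(289 + 49 + 25)
  = √363 = 19.0526

19.0526


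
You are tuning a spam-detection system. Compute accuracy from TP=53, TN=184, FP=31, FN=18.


Accuracy = (TP+TN)/(TP+TN+FP+FN)
= (53+184)/(286)
= 237/286 = 82.87%

82.87%


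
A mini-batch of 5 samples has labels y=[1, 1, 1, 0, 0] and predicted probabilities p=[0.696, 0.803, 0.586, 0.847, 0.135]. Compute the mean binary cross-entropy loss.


L[0] = -ln(0.696) = 0.3624
L[1] = -ln(0.803) = 0.2194
L[2] = -ln(0.586) = 0.5344
L[3] = -ln(1-0.847) = -ln(0.153) = 1.8773
L[4] = -ln(1-0.135) = -ln(0.865) = 0.145
mean = (0.3624 + 0.2194 + 0.5344 + 1.8773 + 0.145)/5 = 0.6277

0.6277


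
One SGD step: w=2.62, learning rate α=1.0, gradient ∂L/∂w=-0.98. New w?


w_new = w - α·∇
= 2.62 - 1.0·-0.98
= 2.62 + 0.98
= 3.6

3.6


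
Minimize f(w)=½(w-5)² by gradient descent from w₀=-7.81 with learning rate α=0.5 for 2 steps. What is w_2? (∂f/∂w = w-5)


step 1: grad = -7.81-5 = -12.81; w = -7.81 - 0.5·(-12.81) = -1.405
step 2: grad = -1.405-5 = -6.405; w = -1.405 - 0.5·(-6.405) = 1.7975

1.7975


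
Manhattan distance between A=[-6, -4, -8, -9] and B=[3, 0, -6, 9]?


d = |-6-3| + |-4-0| + |-8+ 6| + |-9-9|
  = 9 + 4 + 2 + 18
  = 33

33


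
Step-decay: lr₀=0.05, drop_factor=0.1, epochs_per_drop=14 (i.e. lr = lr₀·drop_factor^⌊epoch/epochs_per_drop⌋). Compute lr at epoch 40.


n_drops = ⌊40/14⌋ = 2
lr = 0.05·0.1^2 = 0.05·0.01 = 0.0005

0.0005


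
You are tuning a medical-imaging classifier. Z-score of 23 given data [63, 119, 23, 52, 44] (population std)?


μ = 60.2, σ = 32.1832
z = (23 - 60.2)/32.1832 = -1.1559

-1.1559


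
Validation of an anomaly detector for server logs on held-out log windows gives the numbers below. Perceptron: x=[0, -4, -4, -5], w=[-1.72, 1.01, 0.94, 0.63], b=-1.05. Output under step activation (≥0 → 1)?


z = (0)·(-1.72) + (-4)·(1.01) + (-4)·(0.94) + (-5)·(0.63) - 1.05
  = -12.0
step(z) = 0 (z<0)

0


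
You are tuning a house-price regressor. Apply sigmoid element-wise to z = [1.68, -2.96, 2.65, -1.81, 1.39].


σ(1.68) = 1/(1+e^-1.68) = 0.8429
σ(-2.96) = 1/(1+e^2.96) = 0.0493
σ(2.65) = 1/(1+e^-2.65) = 0.934
σ(-1.81) = 1/(1+e^1.81) = 0.1406
σ(1.39) = 1/(1+e^-1.39) = 0.8006
result = [0.8429, 0.0493, 0.934, 0.1406, 0.8006]

[0.8429, 0.0493, 0.934, 0.1406, 0.8006]


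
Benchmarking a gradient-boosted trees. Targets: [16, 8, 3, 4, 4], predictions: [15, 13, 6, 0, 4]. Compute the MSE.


Squared errors: (16-15)²=1, (8-13)²=25, (3-6)²=9, (4-0)²=16, (4-4)²=0
Sum = 51
MSE = 51/5 = 51/5

51/5


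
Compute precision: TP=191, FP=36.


Precision = TP/(TP+FP)
= 191/(191+36)
= 191/227 = 84.14%

84.14%


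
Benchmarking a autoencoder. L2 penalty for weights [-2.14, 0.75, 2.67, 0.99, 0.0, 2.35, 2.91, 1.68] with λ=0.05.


‖w‖₂² = (-2.14)² + (0.75)² + (2.67)² + (0.99)² + (0.0)² + (2.35)² + (2.91)² + (1.68)²
     = 4.5796 + 0.5625 + 7.1289 + 0.9801 + 0 + 5.5225 + 8.4681 + 2.8224
     = 30.0641
λ·‖w‖₂² = 0.05·30.0641 = 1.503205

1.503205


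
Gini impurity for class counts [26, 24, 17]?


Probabilities: [26/67, 24/67, 17/67] ≈ [0.3881, 0.3582, 0.2537]
Σpᵢ² = (676 + 576 + 289)/67² = 1541/4489
Gini = 1 - Σpᵢ² = 1 - 1541/4489 = 0.6567

0.6567


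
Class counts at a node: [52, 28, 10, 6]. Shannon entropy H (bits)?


Probabilities: [52/96, 28/96, 10/96, 6/96] ≈ [0.5417, 0.2917, 0.1042, 0.0625]
H = -((52/96)·log₂(52/96) + (28/96)·log₂(28/96) + (10/96)·log₂(10/96) + (6/96)·log₂(6/96))
  = 1.5875 bits

1.5875 bits


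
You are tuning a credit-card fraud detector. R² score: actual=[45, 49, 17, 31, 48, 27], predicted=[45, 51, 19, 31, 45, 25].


ȳ = 36.1667
SS_res = Σ(y-ŷ)² = 21
SS_tot = Σ(y-ȳ)² = 860.83
R² = 1 - SS_res/SS_tot = 1 - 0.0244 = 0.9756

0.9756


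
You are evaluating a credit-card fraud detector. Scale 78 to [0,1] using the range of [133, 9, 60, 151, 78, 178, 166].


min=9, max=178
(78-9)/(178-9) = 69/169 = 0.4083

0.4083


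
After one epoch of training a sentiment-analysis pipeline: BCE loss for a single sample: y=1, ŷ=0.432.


BCE = -[y·ln(p) + (1-y)·ln(1-p)]
= -1·ln(0.432) - 0
= -ln(0.432) = 0.8393

0.8393


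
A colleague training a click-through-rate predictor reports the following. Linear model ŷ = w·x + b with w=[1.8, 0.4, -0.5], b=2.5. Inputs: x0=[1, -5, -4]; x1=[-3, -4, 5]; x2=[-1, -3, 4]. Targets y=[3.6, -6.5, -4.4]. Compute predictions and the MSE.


ŷ0 = (1.8)·(1) + (0.4)·(-5) + (-0.5)·(-4) + 2.5 = 4.3
ŷ1 = (1.8)·(-3) + (0.4)·(-4) + (-0.5)·(5) + 2.5 = -7.0
ŷ2 = (1.8)·(-1) + (0.4)·(-3) + (-0.5)·(4) + 2.5 = -2.5
errors² = [0.49, 0.25, 3.61]
MSE = 4.3500/3 = 1.45

1.45


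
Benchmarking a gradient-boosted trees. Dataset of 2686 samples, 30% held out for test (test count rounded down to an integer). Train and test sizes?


Test = ⌊2686·30/100⌋ = 805
Train = 2686 - 805 = 1881

Train: 1881, Test: 805


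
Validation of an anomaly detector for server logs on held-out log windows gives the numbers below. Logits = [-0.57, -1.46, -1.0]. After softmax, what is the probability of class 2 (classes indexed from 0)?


Exponentials: e^-0.57=0.5655, e^-1.46=0.2322, e^-1.0=0.3679
Sum = 1.1656
Softmax = [0.4852, 0.1992, 0.3156]
p[2] = 0.3679/1.1656 = 0.3156

0.3156


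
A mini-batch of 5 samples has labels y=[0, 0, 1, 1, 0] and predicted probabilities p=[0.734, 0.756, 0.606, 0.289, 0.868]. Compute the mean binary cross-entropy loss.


L[0] = -ln(1-0.734) = -ln(0.266) = 1.3243
L[1] = -ln(1-0.756) = -ln(0.244) = 1.4106
L[2] = -ln(0.606) = 0.5009
L[3] = -ln(0.289) = 1.2413
L[4] = -ln(1-0.868) = -ln(0.132) = 2.025
mean = (1.3243 + 1.4106 + 0.5009 + 1.2413 + 2.025)/5 = 1.3004

1.3004


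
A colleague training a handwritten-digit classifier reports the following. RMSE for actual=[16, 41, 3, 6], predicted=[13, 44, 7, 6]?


MSE = 34/4 = 8.5
RMSE = √(34/4) = 2.9155

2.9155


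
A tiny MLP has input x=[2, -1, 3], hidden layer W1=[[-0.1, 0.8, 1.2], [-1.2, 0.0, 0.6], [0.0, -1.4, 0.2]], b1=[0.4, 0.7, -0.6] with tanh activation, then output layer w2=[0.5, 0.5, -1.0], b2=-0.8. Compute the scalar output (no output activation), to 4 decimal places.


z1[0] = (-0.1)·(2) + (0.8)·(-1) + (1.2)·(3) + 0.4 = 3.0
z1[1] = (-1.2)·(2) + (0.0)·(-1) + (0.6)·(3) + 0.7 = 0.1
z1[2] = (0.0)·(2) + (-1.4)·(-1) + (0.2)·(3) - 0.6 = 1.4
h = tanh(z1) = [0.9951, 0.0997, 0.8854]
output = (0.5)·(0.9951) + (0.5)·(0.0997) + (-1.0)·(0.8854) - 0.8 = -1.138

-1.138


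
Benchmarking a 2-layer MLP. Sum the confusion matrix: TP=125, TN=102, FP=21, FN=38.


Total = TP + TN + FP + FN
= 125 + 102 + 21 + 38
= 286
(Predicted positive: 146, predicted negative: 140)

286


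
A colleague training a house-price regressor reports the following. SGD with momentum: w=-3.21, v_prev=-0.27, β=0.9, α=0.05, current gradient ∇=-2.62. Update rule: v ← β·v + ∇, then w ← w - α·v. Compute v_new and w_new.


v_new = 0.9·-0.27 - 2.62 = -0.243 - 2.62 = -2.863
w_new = -3.21 - 0.05·-2.863 = -3.21 + 0.14315 = -3.06685

v_new=-2.863, w_new=-3.06685


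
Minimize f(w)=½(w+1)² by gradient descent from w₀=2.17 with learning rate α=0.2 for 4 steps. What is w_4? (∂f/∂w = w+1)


step 1: grad = 2.17+1 = 3.17; w = 2.17 - 0.2·(3.17) = 1.536
step 2: grad = 1.536+1 = 2.536; w = 1.536 - 0.2·(2.536) = 1.0288
step 3: grad = 1.0288+1 = 2.0288; w = 1.0288 - 0.2·(2.0288) = 0.62304
step 4: grad = 0.62304+1 = 1.62304; w = 0.62304 - 0.2·(1.62304) = 0.298432

0.298432


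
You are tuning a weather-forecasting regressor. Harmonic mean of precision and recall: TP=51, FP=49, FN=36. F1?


Precision = 51/100 = 0.51
Recall = 51/87 = 0.5862
F1 = 2·P·R/(P+R) = 2·TP/(2·TP+FP+FN) = 102/(102+49+36) = 102/187 = 0.5455

0.5455


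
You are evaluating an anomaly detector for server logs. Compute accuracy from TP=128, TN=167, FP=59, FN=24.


Accuracy = (TP+TN)/(TP+TN+FP+FN)
= (128+167)/(378)
= 295/378 = 78.04%

78.04%


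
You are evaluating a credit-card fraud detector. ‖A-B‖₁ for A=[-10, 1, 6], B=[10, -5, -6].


d = |-10-10| + |1+ 5| + |6+ 6|
  = 20 + 6 + 12
  = 38

38


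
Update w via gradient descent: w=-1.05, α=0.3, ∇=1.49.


w_new = w - α·∇
= -1.05 - 0.3·1.49
= -1.05 - 0.447
= -1.497

-1.497


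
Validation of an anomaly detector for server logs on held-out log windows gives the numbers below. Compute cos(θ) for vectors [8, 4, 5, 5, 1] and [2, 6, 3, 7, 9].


A·B = 8·2 + 4·6 + 5·3 + 5·7 + 1·9 = 99
‖A‖ = √131 = 11.4455, ‖B‖ = √179 = 13.3791
cos = 99/(√131·√179) = 99/√23449 = 0.6465

0.6465


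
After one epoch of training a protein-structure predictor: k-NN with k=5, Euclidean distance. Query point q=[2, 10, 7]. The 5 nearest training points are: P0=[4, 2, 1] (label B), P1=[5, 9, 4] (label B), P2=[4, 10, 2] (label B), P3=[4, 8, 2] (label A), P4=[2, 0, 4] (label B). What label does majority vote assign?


d(q,P0) = 10.198  (label B)
d(q,P1) = 4.3589  (label B)
d(q,P2) = 5.3852  (label B)
d(q,P3) = 5.7446  (label A)
d(q,P4) = 10.4403  (label B)
Votes: A=1, B=4
Majority → B

B


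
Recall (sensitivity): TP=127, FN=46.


Recall = TP/(TP+FN)
= 127/(127+46)
= 127/173 = 73.41%

73.41%


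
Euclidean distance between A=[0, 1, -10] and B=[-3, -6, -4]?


d = √((0+ 3)² + (1+ 6)² + (-10+ 4)²)
  = √(9 + 49 + 36)
  = √94 = 9.6954

9.6954


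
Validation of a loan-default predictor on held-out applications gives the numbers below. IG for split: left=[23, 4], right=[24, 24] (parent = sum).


Parent = [47, 28], H_parent = 0.9532
H_left = 0.6052 (n=27), H_right = 1 (n=48)
H_children = (27/75)·0.6052 + (48/75)·1 = 0.8579
IG = 0.9532 - 0.8579 = 0.0953

0.0953


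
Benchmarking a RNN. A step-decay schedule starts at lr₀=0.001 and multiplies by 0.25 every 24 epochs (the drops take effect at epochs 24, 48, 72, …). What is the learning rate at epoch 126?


n_drops = ⌊126/24⌋ = 5
lr = 0.001·0.25^5 = 0.001·0.0009765625 = 0.0000009765625

0.0000009765625


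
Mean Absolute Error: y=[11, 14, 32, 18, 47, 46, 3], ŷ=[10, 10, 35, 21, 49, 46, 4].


Absolute errors: |11-10|=1, |14-10|=4, |32-35|=3, |18-21|=3, |47-49|=2, |46-46|=0, |3-4|=1
Sum = 14
MAE = 14/7 = 2

2


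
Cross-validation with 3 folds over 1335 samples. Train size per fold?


Fold size = 1335/3 = 445
Training per fold = 1335 - 445 = 890

890


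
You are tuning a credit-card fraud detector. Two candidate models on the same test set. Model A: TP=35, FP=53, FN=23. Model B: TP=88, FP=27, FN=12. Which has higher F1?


Model A: P=35/88=0.3977, R=35/58=0.6034, F1=2PR/(P+R)=2TP/(2TP+FP+FN)=70/146=0.4795
Model B: P=88/115=0.7652, R=88/100=0.88, F1=2PR/(P+R)=2TP/(2TP+FP+FN)=176/215=0.8186
0.4795 < 0.8186 → Model B

Model B


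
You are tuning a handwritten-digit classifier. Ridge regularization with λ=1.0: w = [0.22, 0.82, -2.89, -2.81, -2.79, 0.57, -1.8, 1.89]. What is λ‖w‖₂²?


‖w‖₂² = (0.22)² + (0.82)² + (-2.89)² + (-2.81)² + (-2.79)² + (0.57)² + (-1.8)² + (1.89)²
     = 0.0484 + 0.6724 + 8.3521 + 7.8961 + 7.7841 + 0.3249 + 3.24 + 3.5721
     = 31.8901
λ·‖w‖₂² = 1.0·31.8901 = 31.8901

31.8901


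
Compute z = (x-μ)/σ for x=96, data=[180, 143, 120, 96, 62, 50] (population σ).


μ = 108.5, σ = 45.0472
z = (96 - 108.5)/45.0472 = -0.2775

-0.2775


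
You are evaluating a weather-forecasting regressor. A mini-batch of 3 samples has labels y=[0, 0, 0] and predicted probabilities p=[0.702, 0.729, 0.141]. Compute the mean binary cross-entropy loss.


L[0] = -ln(1-0.702) = -ln(0.298) = 1.2107
L[1] = -ln(1-0.729) = -ln(0.271) = 1.3056
L[2] = -ln(1-0.141) = -ln(0.859) = 0.152
mean = (1.2107 + 1.3056 + 0.152)/3 = 0.8894

0.8894


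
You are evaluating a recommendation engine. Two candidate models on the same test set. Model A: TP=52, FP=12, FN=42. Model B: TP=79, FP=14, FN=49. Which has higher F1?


Model A: P=52/64=0.8125, R=52/94=0.5532, F1=2PR/(P+R)=2TP/(2TP+FP+FN)=104/158=0.6582
Model B: P=79/93=0.8495, R=79/128=0.6172, F1=2PR/(P+R)=2TP/(2TP+FP+FN)=158/221=0.7149
0.6582 < 0.7149 → Model B

Model B


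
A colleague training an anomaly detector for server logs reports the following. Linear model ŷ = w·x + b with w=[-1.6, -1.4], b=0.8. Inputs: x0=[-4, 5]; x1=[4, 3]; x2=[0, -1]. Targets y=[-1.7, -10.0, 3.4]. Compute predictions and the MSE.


ŷ0 = (-1.6)·(-4) + (-1.4)·(5) + 0.8 = 0.2
ŷ1 = (-1.6)·(4) + (-1.4)·(3) + 0.8 = -9.8
ŷ2 = (-1.6)·(0) + (-1.4)·(-1) + 0.8 = 2.2
errors² = [3.61, 0.04, 1.44]
MSE = 5.0900/3 = 1.6967

1.6967


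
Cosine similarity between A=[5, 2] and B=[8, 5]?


A·B = 5·8 + 2·5 = 50
‖A‖ = √29 = 5.3852, ‖B‖ = √89 = 9.434
cos = 50/(√29·√89) = 50/√2581 = 0.9842

0.9842


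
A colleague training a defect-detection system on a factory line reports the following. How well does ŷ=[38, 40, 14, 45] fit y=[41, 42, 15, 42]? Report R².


ȳ = 35
SS_res = Σ(y-ŷ)² = 23
SS_tot = Σ(y-ȳ)² = 534
R² = 1 - SS_res/SS_tot = 1 - 0.0431 = 0.9569

0.9569


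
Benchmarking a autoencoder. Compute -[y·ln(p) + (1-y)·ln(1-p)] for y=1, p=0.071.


BCE = -[y·ln(p) + (1-y)·ln(1-p)]
= -1·ln(0.071) - 0
= -ln(0.071) = 2.6451

2.6451


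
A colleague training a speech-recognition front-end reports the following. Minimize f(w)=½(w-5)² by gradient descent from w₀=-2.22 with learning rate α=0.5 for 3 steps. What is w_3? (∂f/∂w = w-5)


step 1: grad = -2.22-5 = -7.22; w = -2.22 - 0.5·(-7.22) = 1.39
step 2: grad = 1.39-5 = -3.61; w = 1.39 - 0.5·(-3.61) = 3.195
step 3: grad = 3.195-5 = -1.805; w = 3.195 - 0.5·(-1.805) = 4.0975

4.0975


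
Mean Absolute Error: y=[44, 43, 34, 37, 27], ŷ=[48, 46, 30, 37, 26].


Absolute errors: |44-48|=4, |43-46|=3, |34-30|=4, |37-37|=0, |27-26|=1
Sum = 12
MAE = 12/5 = 12/5

12/5


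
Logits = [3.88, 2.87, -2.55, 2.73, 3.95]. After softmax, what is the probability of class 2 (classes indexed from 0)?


Exponentials: e^3.88=48.4242, e^2.87=17.637, e^-2.55=0.0781, e^2.73=15.3329, e^3.95=51.9354
Sum = 133.4076
Softmax = [0.363, 0.1322, 0.0006, 0.1149, 0.3893]
p[2] = 0.0781/133.4076 = 0.0006

0.0006


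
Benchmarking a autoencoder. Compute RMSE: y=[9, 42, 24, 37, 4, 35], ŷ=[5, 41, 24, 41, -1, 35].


MSE = 58/6 = 9.6667
RMSE = √(58/6) = 3.1091

3.1091


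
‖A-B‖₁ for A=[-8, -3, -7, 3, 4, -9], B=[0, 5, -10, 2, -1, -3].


d = |-8-0| + |-3-5| + |-7+ 10| + |3-2| + |4+ 1| + |-9+ 3|
  = 8 + 8 + 3 + 1 + 5 + 6
  = 31

31


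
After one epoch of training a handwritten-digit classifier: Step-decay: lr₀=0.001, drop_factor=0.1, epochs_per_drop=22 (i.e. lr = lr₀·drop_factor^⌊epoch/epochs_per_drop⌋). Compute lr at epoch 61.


n_drops = ⌊61/22⌋ = 2
lr = 0.001·0.1^2 = 0.001·0.01 = 0.00001

0.00001


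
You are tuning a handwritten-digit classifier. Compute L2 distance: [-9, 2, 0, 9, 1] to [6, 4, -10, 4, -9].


d = √((-9-6)² + (2-4)² + (0+ 10)² + (9-4)² + (1+ 9)²)
  = √(225 + 4 + 100 + 25 + 100)
  = √454 = 21.3073

21.3073


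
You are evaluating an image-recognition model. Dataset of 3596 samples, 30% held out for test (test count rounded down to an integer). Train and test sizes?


Test = ⌊3596·30/100⌋ = 1078
Train = 3596 - 1078 = 2518

Train: 2518, Test: 1078


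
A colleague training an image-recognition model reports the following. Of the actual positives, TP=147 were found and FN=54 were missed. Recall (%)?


Recall = TP/(TP+FN)
= 147/(147+54)
= 147/201 = 73.13%

73.13%


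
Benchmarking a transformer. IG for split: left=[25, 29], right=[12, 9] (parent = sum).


Parent = [37, 38], H_parent = 0.9999
H_left = 0.996 (n=54), H_right = 0.9852 (n=21)
H_children = (54/75)·0.996 + (21/75)·0.9852 = 0.993
IG = 0.9999 - 0.993 = 0.0069

0.0069


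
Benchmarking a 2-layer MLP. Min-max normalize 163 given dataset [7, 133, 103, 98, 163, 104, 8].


min=7, max=163
(163-7)/(163-7) = 156/156 = 1.0

1.0


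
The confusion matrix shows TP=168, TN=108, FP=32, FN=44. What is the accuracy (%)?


Accuracy = (TP+TN)/(TP+TN+FP+FN)
= (168+108)/(352)
= 276/352 = 78.41%

78.41%


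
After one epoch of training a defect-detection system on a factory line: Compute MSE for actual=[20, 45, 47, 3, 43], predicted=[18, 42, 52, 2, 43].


Squared errors: (20-18)²=4, (45-42)²=9, (47-52)²=25, (3-2)²=1, (43-43)²=0
Sum = 39
MSE = 39/5 = 39/5

39/5


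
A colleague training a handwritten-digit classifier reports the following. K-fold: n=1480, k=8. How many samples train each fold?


Fold size = 1480/8 = 185
Training per fold = 1480 - 185 = 1295

1295


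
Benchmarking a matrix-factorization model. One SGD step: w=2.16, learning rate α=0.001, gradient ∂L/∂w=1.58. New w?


w_new = w - α·∇
= 2.16 - 0.001·1.58
= 2.16 - 0.00158
= 2.15842

2.15842


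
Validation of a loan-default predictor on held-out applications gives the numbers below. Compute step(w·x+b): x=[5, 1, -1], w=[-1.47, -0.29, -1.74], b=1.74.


z = (5)·(-1.47) + (1)·(-0.29) + (-1)·(-1.74) + 1.74
  = -4.16
step(z) = 0 (z<0)

0


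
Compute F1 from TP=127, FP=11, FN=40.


Precision = 127/138 = 0.9203
Recall = 127/167 = 0.7605
F1 = 2·P·R/(P+R) = 2·TP/(2·TP+FP+FN) = 254/(254+11+40) = 254/305 = 0.8328

0.8328


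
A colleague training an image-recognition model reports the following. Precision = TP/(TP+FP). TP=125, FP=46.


Precision = TP/(TP+FP)
= 125/(125+46)
= 125/171 = 73.1%

73.1%


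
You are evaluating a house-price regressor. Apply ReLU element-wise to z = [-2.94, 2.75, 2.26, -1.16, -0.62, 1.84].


ReLU(-2.94) = max(0, -2.94) = 0.0
ReLU(2.75) = max(0, 2.75) = 2.75
ReLU(2.26) = max(0, 2.26) = 2.26
ReLU(-1.16) = max(0, -1.16) = 0.0
ReLU(-0.62) = max(0, -0.62) = 0.0
ReLU(1.84) = max(0, 1.84) = 1.84
result = [0.0, 2.75, 2.26, 0.0, 0.0, 1.84]

[0.0, 2.75, 2.26, 0.0, 0.0, 1.84]


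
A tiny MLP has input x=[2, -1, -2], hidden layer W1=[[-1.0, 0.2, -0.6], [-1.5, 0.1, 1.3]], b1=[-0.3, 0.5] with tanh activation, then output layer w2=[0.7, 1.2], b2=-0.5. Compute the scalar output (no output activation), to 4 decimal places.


z1[0] = (-1.0)·(2) + (0.2)·(-1) + (-0.6)·(-2) - 0.3 = -1.3
z1[1] = (-1.5)·(2) + (0.1)·(-1) + (1.3)·(-2) + 0.5 = -5.2
h = tanh(z1) = [-0.8617, -0.9999]
output = (0.7)·(-0.8617) + (1.2)·(-0.9999) - 0.5 = -2.3031

-2.3031


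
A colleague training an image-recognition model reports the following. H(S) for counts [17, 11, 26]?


Probabilities: [17/54, 11/54, 26/54] ≈ [0.3148, 0.2037, 0.4815]
H = -((17/54)·log₂(17/54) + (11/54)·log₂(11/54) + (26/54)·log₂(26/54))
  = 1.5002 bits

1.5002 bits


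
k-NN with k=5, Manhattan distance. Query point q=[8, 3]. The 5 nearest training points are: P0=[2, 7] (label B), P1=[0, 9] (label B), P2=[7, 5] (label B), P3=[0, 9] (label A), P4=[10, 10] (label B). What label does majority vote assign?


d(q,P0) = 10  (label B)
d(q,P1) = 14  (label B)
d(q,P2) = 3  (label B)
d(q,P3) = 14  (label A)
d(q,P4) = 9  (label B)
Votes: A=1, B=4
Majority → B

B


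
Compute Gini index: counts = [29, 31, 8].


Probabilities: [29/68, 31/68, 8/68] ≈ [0.4265, 0.4559, 0.1176]
Σpᵢ² = (841 + 961 + 64)/68² = 1866/4624
Gini = 1 - Σpᵢ² = 1 - 1866/4624 = 0.5965

0.5965


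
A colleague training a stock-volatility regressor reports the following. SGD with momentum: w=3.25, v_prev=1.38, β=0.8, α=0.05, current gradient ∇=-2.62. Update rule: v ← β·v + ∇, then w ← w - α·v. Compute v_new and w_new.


v_new = 0.8·1.38 - 2.62 = 1.104 - 2.62 = -1.516
w_new = 3.25 - 0.05·-1.516 = 3.25 + 0.0758 = 3.3258

v_new=-1.516, w_new=3.3258


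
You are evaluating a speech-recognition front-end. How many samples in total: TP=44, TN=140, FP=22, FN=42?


Total = TP + TN + FP + FN
= 44 + 140 + 22 + 42
= 248
(Predicted positive: 66, predicted negative: 182)

248


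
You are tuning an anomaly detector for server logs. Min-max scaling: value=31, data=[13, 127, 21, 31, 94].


min=13, max=127
(31-13)/(127-13) = 18/114 = 0.1579

0.1579


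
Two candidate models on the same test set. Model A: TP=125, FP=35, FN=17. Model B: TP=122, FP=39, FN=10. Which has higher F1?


Model A: P=125/160=0.7812, R=125/142=0.8803, F1=2PR/(P+R)=2TP/(2TP+FP+FN)=250/302=0.8278
Model B: P=122/161=0.7578, R=122/132=0.9242, F1=2PR/(P+R)=2TP/(2TP+FP+FN)=244/293=0.8328
0.8278 < 0.8328 → Model B

Model B


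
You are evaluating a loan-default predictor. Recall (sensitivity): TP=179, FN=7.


Recall = TP/(TP+FN)
= 179/(179+7)
= 179/186 = 96.24%

96.24%


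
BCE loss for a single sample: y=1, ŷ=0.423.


BCE = -[y·ln(p) + (1-y)·ln(1-p)]
= -1·ln(0.423) - 0
= -ln(0.423) = 0.8604

0.8604


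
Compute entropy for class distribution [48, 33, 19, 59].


Probabilities: [48/159, 33/159, 19/159, 59/159] ≈ [0.3019, 0.2075, 0.1195, 0.3711]
H = -((48/159)·log₂(48/159) + (33/159)·log₂(33/159) + (19/159)·log₂(19/159) + (59/159)·log₂(59/159))
  = 1.8894 bits

1.8894 bits


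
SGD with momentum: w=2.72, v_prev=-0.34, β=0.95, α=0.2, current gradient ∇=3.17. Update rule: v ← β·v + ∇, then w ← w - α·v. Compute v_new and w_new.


v_new = 0.95·-0.34 + 3.17 = -0.323 + 3.17 = 2.847
w_new = 2.72 - 0.2·2.847 = 2.72 - 0.5694 = 2.1506

v_new=2.847, w_new=2.1506


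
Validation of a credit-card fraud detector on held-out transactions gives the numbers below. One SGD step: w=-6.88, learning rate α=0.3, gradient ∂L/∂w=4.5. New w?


w_new = w - α·∇
= -6.88 - 0.3·4.5
= -6.88 - 1.35
= -8.23

-8.23


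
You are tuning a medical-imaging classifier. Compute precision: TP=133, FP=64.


Precision = TP/(TP+FP)
= 133/(133+64)
= 133/197 = 67.51%

67.51%


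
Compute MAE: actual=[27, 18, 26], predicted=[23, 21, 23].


Absolute errors: |27-23|=4, |18-21|=3, |26-23|=3
Sum = 10
MAE = 10/3 = 10/3

10/3


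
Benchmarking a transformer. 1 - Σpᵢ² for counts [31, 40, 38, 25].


Probabilities: [31/134, 40/134, 38/134, 25/134] ≈ [0.2313, 0.2985, 0.2836, 0.1866]
Σpᵢ² = (961 + 1600 + 1444 + 625)/134² = 4630/17956
Gini = 1 - Σpᵢ² = 1 - 4630/17956 = 0.7421

0.7421


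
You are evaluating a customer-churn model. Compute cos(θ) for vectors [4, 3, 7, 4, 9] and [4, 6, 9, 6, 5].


A·B = 4·4 + 3·6 + 7·9 + 4·6 + 9·5 = 166
‖A‖ = √171 = 13.0767, ‖B‖ = √194 = 13.9284
cos = 166/(√171·√194) = 166/√33174 = 0.9114

0.9114


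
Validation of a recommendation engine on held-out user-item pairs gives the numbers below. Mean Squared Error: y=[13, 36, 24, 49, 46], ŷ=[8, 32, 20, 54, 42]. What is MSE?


Squared errors: (13-8)²=25, (36-32)²=16, (24-20)²=16, (49-54)²=25, (46-42)²=16
Sum = 98
MSE = 98/5 = 98/5

98/5


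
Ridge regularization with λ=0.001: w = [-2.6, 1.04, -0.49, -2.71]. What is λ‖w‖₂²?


‖w‖₂² = (-2.6)² + (1.04)² + (-0.49)² + (-2.71)²
     = 6.76 + 1.0816 + 0.2401 + 7.3441
     = 15.4258
λ·‖w‖₂² = 0.001·15.4258 = 0.015426

0.015426


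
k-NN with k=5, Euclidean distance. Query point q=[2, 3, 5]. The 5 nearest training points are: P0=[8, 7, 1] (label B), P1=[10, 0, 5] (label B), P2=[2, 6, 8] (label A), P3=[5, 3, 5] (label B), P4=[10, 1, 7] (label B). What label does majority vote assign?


d(q,P0) = 8.2462  (label B)
d(q,P1) = 8.544  (label B)
d(q,P2) = 4.2426  (label A)
d(q,P3) = 3.0  (label B)
d(q,P4) = 8.4853  (label B)
Votes: A=1, B=4
Majority → B

B


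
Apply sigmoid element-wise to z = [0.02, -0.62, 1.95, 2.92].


σ(0.02) = 1/(1+e^-0.02) = 0.505
σ(-0.62) = 1/(1+e^0.62) = 0.3498
σ(1.95) = 1/(1+e^-1.95) = 0.8754
σ(2.92) = 1/(1+e^-2.92) = 0.9488
result = [0.505, 0.3498, 0.8754, 0.9488]

[0.505, 0.3498, 0.8754, 0.9488]


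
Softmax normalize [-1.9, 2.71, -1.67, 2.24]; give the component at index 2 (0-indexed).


Exponentials: e^-1.9=0.1496, e^2.71=15.0293, e^-1.67=0.1882, e^2.24=9.3933
Sum = 24.7604
Softmax = [0.006, 0.607, 0.0076, 0.3794]
p[2] = 0.1882/24.7604 = 0.0076

0.0076


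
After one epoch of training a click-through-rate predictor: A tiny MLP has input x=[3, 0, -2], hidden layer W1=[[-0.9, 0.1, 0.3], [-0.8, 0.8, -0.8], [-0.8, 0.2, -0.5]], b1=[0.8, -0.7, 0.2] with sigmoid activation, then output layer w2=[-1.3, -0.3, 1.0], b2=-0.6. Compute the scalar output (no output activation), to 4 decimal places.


z1[0] = (-0.9)·(3) + (0.1)·(0) + (0.3)·(-2) + 0.8 = -2.5
z1[1] = (-0.8)·(3) + (0.8)·(0) + (-0.8)·(-2) - 0.7 = -1.5
z1[2] = (-0.8)·(3) + (0.2)·(0) + (-0.5)·(-2) + 0.2 = -1.2
h = sigmoid(z1) = [0.0759, 0.1824, 0.2315]
output = (-1.3)·(0.0759) + (-0.3)·(0.1824) + (1.0)·(0.2315) - 0.6 = -0.5219

-0.5219


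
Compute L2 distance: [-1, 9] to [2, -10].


d = √((-1-2)² + (9+ 10)²)
  = √(9 + 361)
  = √370 = 19.2354

19.2354


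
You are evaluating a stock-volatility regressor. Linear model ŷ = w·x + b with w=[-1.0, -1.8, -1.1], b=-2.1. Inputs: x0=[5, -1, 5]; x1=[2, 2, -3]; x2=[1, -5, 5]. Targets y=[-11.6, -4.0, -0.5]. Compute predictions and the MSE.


ŷ0 = (-1.0)·(5) + (-1.8)·(-1) + (-1.1)·(5) - 2.1 = -10.8
ŷ1 = (-1.0)·(2) + (-1.8)·(2) + (-1.1)·(-3) - 2.1 = -4.4
ŷ2 = (-1.0)·(1) + (-1.8)·(-5) + (-1.1)·(5) - 2.1 = 0.4
errors² = [0.64, 0.16, 0.81]
MSE = 1.6100/3 = 0.5367

0.5367


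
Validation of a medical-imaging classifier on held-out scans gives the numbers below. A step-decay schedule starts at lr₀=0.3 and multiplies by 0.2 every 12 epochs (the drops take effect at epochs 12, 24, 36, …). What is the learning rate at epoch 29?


n_drops = ⌊29/12⌋ = 2
lr = 0.3·0.2^2 = 0.3·0.04 = 0.012

0.012


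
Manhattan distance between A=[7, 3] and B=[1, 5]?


d = |7-1| + |3-5|
  = 6 + 2
  = 8

8


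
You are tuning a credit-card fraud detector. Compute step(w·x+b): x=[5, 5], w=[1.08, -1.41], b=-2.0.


z = (5)·(1.08) + (5)·(-1.41) - 2.0
  = -3.65
step(z) = 0 (z<0)

0


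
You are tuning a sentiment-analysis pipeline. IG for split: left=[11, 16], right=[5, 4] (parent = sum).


Parent = [16, 20], H_parent = 0.9911
H_left = 0.9751 (n=27), H_right = 0.9911 (n=9)
H_children = (27/36)·0.9751 + (9/36)·0.9911 = 0.9791
IG = 0.9911 - 0.9791 = 0.012

0.012


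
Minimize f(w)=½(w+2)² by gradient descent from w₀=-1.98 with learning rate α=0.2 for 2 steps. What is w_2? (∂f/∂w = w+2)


step 1: grad = -1.98+2 = 0.02; w = -1.98 - 0.2·(0.02) = -1.984
step 2: grad = -1.984+2 = 0.016; w = -1.984 - 0.2·(0.016) = -1.9872

-1.9872


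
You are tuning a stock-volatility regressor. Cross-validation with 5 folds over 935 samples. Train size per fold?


Fold size = 935/5 = 187
Training per fold = 935 - 187 = 748

748


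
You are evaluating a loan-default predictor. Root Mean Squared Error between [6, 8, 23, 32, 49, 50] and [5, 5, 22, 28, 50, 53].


MSE = 37/6 = 6.1667
RMSE = √(37/6) = 2.4833

2.4833


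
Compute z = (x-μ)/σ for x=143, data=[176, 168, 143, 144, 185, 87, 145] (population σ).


μ = 149.7143, σ = 30.0082
z = (143 - 149.7143)/30.0082 = -0.2237

-0.2237


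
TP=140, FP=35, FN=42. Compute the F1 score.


Precision = 140/175 = 0.8
Recall = 140/182 = 0.7692
F1 = 2·P·R/(P+R) = 2·TP/(2·TP+FP+FN) = 280/(280+35+42) = 280/357 = 0.7843

0.7843


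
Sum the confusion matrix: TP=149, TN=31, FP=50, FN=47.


Total = TP + TN + FP + FN
= 149 + 31 + 50 + 47
= 277
(Predicted positive: 199, predicted negative: 78)

277


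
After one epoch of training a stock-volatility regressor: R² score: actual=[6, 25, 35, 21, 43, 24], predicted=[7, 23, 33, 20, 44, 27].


ȳ = 25.6667
SS_res = Σ(y-ŷ)² = 20
SS_tot = Σ(y-ȳ)² = 799.33
R² = 1 - SS_res/SS_tot = 1 - 0.025 = 0.975

0.975


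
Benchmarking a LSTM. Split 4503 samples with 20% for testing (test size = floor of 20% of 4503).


Test = ⌊4503·20/100⌋ = 900
Train = 4503 - 900 = 3603

Train: 3603, Test: 900


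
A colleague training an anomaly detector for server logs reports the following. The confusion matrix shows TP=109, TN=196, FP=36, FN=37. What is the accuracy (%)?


Accuracy = (TP+TN)/(TP+TN+FP+FN)
= (109+196)/(378)
= 305/378 = 80.69%

80.69%


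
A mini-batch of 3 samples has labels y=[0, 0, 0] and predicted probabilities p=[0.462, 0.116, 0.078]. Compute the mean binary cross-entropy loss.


L[0] = -ln(1-0.462) = -ln(0.538) = 0.6199
L[1] = -ln(1-0.116) = -ln(0.884) = 0.1233
L[2] = -ln(1-0.078) = -ln(0.922) = 0.0812
mean = (0.6199 + 0.1233 + 0.0812)/3 = 0.2748

0.2748


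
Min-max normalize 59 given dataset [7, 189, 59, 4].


min=4, max=189
(59-4)/(189-4) = 55/185 = 0.2973

0.2973


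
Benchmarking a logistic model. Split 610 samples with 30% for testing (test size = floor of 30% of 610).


Test = ⌊610·30/100⌋ = 183
Train = 610 - 183 = 427

Train: 427, Test: 183


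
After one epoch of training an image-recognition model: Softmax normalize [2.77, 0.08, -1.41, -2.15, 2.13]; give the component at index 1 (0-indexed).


Exponentials: e^2.77=15.9586, e^0.08=1.0833, e^-1.41=0.2441, e^-2.15=0.1165, e^2.13=8.4149
Sum = 25.8174
Softmax = [0.6181, 0.042, 0.0095, 0.0045, 0.3259]
p[1] = 1.0833/25.8174 = 0.042

0.042
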